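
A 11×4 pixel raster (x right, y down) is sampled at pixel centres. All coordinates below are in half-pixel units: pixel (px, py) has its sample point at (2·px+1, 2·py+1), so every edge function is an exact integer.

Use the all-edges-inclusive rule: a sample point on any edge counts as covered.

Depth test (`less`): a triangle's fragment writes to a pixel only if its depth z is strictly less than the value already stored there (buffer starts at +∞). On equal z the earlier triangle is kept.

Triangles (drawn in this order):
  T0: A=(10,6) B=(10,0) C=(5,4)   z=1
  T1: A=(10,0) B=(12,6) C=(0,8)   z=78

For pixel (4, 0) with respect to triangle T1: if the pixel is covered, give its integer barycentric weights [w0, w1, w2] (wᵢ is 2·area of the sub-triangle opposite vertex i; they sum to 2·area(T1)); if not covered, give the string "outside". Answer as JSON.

T0:
  2·area = 30  (B↔C swapped to make it positive)
  edge (10, 6)→(5, 4): d=(-5,-2) inclusive
  edge (5, 4)→(10, 0): d=(5,-4) inclusive
  edge (10, 0)→(10, 6): d=(0,6) inclusive
    (4,0)@(9, 1): e=[23,1,6] → X
    (5,0)@(11, 1): e=[27,9,-6] → .
    (3,1)@(7, 3): e=[9,3,18] → X
    (5,1)@(11, 3): e=[17,19,-6] → .
    (3,2)@(7, 5): e=[-1,13,18] → .
    (4,2)@(9, 5): e=[3,21,6] → X
    (5,2)@(11, 5): e=[7,29,-6] → .
    (4,3)@(9, 7): e=[-7,31,6] → .
  covered (4 px):
    . . . . X . . . . . .
    . . . X X . . . . . .
    . . . . X . . . . . .
    . . . . . . . . . . .
T1:
  2·area = 76
  edge (10, 0)→(12, 6): d=(2,6) inclusive
  edge (12, 6)→(0, 8): d=(-12,2) inclusive
  edge (0, 8)→(10, 0): d=(10,-8) inclusive
    (4,0)@(9, 1): e=[8,66,2] → X
    (5,0)@(11, 1): e=[-4,62,18] → .
    (3,1)@(7, 3): e=[24,46,6] → X
    (5,1)@(11, 3): e=[0,38,38] → X  [on edge]
    (6,1)@(13, 3): e=[-12,34,54] → .
    (2,2)@(5, 5): e=[40,26,10] → X
    (6,2)@(13, 5): e=[-8,10,74] → .
    (1,3)@(3, 7): e=[56,6,14] → X
    (3,3)@(7, 7): e=[32,-2,46] → .
    (4,3)@(9, 7): e=[20,-6,62] → .
    (5,3)@(11, 7): e=[8,-10,78] → .
  covered (10 px):
    . . . . X . . . . . .
    . . . X X X . . . . .
    . . X X X X . . . . .
    . X X . . . . . . . .

Result: [66,2,8]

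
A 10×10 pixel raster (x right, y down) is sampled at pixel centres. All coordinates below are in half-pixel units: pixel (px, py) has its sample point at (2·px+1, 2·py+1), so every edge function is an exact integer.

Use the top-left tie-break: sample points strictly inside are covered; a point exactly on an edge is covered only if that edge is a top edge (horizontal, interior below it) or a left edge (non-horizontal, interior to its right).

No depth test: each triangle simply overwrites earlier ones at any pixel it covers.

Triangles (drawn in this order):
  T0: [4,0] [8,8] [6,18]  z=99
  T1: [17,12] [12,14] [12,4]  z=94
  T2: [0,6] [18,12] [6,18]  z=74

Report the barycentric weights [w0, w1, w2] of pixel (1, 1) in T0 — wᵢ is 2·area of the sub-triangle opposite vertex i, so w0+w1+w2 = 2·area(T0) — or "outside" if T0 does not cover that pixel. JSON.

T0:
  2·area = 56
  edge (4, 0)→(8, 8): d=(4,8) right/bottom  bias=-1
  edge (8, 8)→(6, 18): d=(-2,10) right/bottom  bias=-1
  edge (6, 18)→(4, 0): d=(-2,-18) top-left  bias=+0
    (2,1)@(5, 3): e=[4,40,12] → X
    (3,1)@(7, 3): e=[-12,20,48] → .
    (4,1)@(9, 3): e=[-28,0,84] → .  [on edge]
    (2,2)@(5, 5): e=[12,36,8] → X
    (3,2)@(7, 5): e=[-4,16,44] → .
    (2,3)@(5, 7): e=[20,32,4] → X
    (3,3)@(7, 7): e=[4,12,40] → X
    (4,3)@(9, 7): e=[-12,-8,76] → .
    (2,4)@(5, 9): e=[28,28,0] → X  [on edge]
    (4,4)@(9, 9): e=[-4,-12,72] → .
    (2,5)@(5, 11): e=[36,24,-4] → .
    (3,5)@(7, 11): e=[20,4,32] → X
    (3,6)@(7, 13): e=[28,0,28] → .  [on edge]
  covered (7 px):
    . . . . . . . . . .
    . . X . . . . . . .
    . . X . . . . . . .
    . . X X . . . . . .
    . . X X . . . . . .
    . . . X . . . . . .
    . . . . . . . . . .
    . . . . . . . . . .
    . . . . . . . . . .
    . . . . . . . . . .
T1:
  2·area = 50
  edge (17, 12)→(12, 14): d=(-5,2) right/bottom  bias=-1
  edge (12, 14)→(12, 4): d=(0,-10) top-left  bias=+0
  edge (12, 4)→(17, 12): d=(5,8) right/bottom  bias=-1
    (6,3)@(13, 7): e=[33,10,7] → X
    (7,3)@(15, 7): e=[29,30,-9] → .
    (6,4)@(13, 9): e=[23,10,17] → X
    (7,4)@(15, 9): e=[19,30,1] → X
    (8,4)@(17, 9): e=[15,50,-15] → .
    (6,5)@(13, 11): e=[13,10,27] → X
    (8,5)@(17, 11): e=[5,50,-5] → .
    (6,6)@(13, 13): e=[3,10,37] → X
    (7,6)@(15, 13): e=[-1,30,21] → .
    (6,7)@(13, 15): e=[-7,10,47] → .
  covered (6 px):
    . . . . . . . . . .
    . . . . . . . . . .
    . . . . . . . . . .
    . . . . . . X . . .
    . . . . . . X X . .
    . . . . . . X X . .
    . . . . . . X . . .
    . . . . . . . . . .
    . . . . . . . . . .
    . . . . . . . . . .
T2:
  2·area = 180
  edge (0, 6)→(18, 12): d=(18,6) right/bottom  bias=-1
  edge (18, 12)→(6, 18): d=(-12,6) right/bottom  bias=-1
  edge (6, 18)→(0, 6): d=(-6,-12) top-left  bias=+0
    (0,3)@(1, 7): e=[12,162,6] → X
    (1,3)@(3, 7): e=[0,150,30] → .  [on edge]
    (0,4)@(1, 9): e=[48,138,-6] → .
    (1,4)@(3, 9): e=[36,126,18] → X
    (2,4)@(5, 9): e=[24,114,42] → X
    (3,4)@(7, 9): e=[12,102,66] → X
    (4,4)@(9, 9): e=[0,90,90] → .  [on edge]
    (1,5)@(3, 11): e=[72,102,6] → X
    (4,5)@(9, 11): e=[36,66,78] → X
    (5,5)@(11, 11): e=[24,54,102] → X
    (6,5)@(13, 11): e=[12,42,126] → X
    (7,5)@(15, 11): e=[0,30,150] → .  [on edge]
  covered (21 px):
    . . . . . . . . . .
    . . . . . . . . . .
    . . . . . . . . . .
    X . . . . . . . . .
    . X X X . . . . . .
    . X X X X X X . . .
    . . X X X X X X . .
    . . X X X X . . . .
    . . . X . . . . . .
    . . . . . . . . . .

Answer: "outside"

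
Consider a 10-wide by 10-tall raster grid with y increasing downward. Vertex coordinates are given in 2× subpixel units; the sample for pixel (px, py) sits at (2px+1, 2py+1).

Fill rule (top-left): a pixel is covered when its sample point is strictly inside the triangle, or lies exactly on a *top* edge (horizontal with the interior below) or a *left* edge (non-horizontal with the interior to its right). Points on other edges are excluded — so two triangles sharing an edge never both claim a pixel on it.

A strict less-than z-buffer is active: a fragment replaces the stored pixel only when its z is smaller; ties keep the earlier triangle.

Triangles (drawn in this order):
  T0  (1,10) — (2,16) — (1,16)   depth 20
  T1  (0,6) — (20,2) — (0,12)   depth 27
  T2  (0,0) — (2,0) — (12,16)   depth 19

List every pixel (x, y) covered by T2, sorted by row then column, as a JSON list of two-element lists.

T0:
  2·area = 6
  edge (1, 10)→(2, 16): d=(1,6) right/bottom  bias=-1
  edge (2, 16)→(1, 16): d=(-1,0) right/bottom  bias=-1
  edge (1, 16)→(1, 10): d=(0,-6) top-left  bias=+0
    (0,0)@(1, 1): e=[-9,15,0] → ·  [on edge]
    (0,1)@(1, 3): e=[-7,13,0] → ·  [on edge]
    (0,2)@(1, 5): e=[-5,11,0] → ·  [on edge]
    (0,3)@(1, 7): e=[-3,9,0] → ·  [on edge]
    (0,4)@(1, 9): e=[-1,7,0] → ·  [on edge]
    (0,5)@(1, 11): e=[1,5,0] → #  [on edge]
    (1,5)@(3, 11): e=[-11,5,12] → ·
    (0,6)@(1, 13): e=[3,3,0] → #  [on edge]
    (1,6)@(3, 13): e=[-9,3,12] → ·
    (0,7)@(1, 15): e=[5,1,0] → #  [on edge]
    (1,7)@(3, 15): e=[-7,1,12] → ·
    (0,8)@(1, 17): e=[7,-1,0] → ·  [on edge]
    (0,9)@(1, 19): e=[9,-3,0] → ·  [on edge]
  covered (3 px):
    · · · · · · · · · ·
    · · · · · · · · · ·
    · · · · · · · · · ·
    · · · · · · · · · ·
    · · · · · · · · · ·
    # · · · · · · · · ·
    # · · · · · · · · ·
    # · · · · · · · · ·
    · · · · · · · · · ·
    · · · · · · · · · ·
T1:
  2·area = 120
  edge (0, 6)→(20, 2): d=(20,-4) top-left  bias=+0
  edge (20, 2)→(0, 12): d=(-20,10) right/bottom  bias=-1
  edge (0, 12)→(0, 6): d=(0,-6) top-left  bias=+0
    (7,1)@(15, 3): e=[0,30,90] → #  [on edge]
    (8,1)@(17, 3): e=[8,10,102] → #
    (9,1)@(19, 3): e=[16,-10,114] → ·
    (2,2)@(5, 5): e=[0,90,30] → #  [on edge]
    (3,2)@(7, 5): e=[8,70,42] → #
    (4,2)@(9, 5): e=[16,50,54] → #
    (5,2)@(11, 5): e=[24,30,66] → #
    (6,2)@(13, 5): e=[32,10,78] → #
    (7,2)@(15, 5): e=[40,-10,90] → ·
    (8,2)@(17, 5): e=[48,-30,102] → ·
    (0,3)@(1, 7): e=[24,90,6] → #
    (1,3)@(3, 7): e=[32,70,18] → #
  covered (16 px):
    · · · · · · · · · ·
    · · · · · · · # # ·
    · · # # # # # · · ·
    # # # # # · · · · ·
    # # # · · · · · · ·
    # · · · · · · · · ·
    · · · · · · · · · ·
    · · · · · · · · · ·
    · · · · · · · · · ·
    · · · · · · · · · ·
T2:
  2·area = 32
  edge (0, 0)→(2, 0): d=(2,0) top-left  bias=+0
  edge (2, 0)→(12, 16): d=(10,16) right/bottom  bias=-1
  edge (12, 16)→(0, 0): d=(-12,-16) top-left  bias=+0
    (0,0)@(1, 1): e=[2,26,4] → #
    (1,0)@(3, 1): e=[2,-6,36] → ·
    (0,1)@(1, 3): e=[6,46,-20] → ·
    (1,1)@(3, 3): e=[6,14,12] → #
    (2,1)@(5, 3): e=[6,-18,44] → ·
    (1,2)@(3, 5): e=[10,34,-12] → ·
    (2,2)@(5, 5): e=[10,2,20] → #
    (3,2)@(7, 5): e=[10,-30,52] → ·
    (2,3)@(5, 7): e=[14,22,-4] → ·
    (3,4)@(7, 9): e=[18,10,4] → #
    (4,4)@(9, 9): e=[18,-22,36] → ·
    (3,5)@(7, 11): e=[22,30,-20] → ·
  covered (4 px):
    # · · · · · · · · ·
    · # · · · · · · · ·
    · · # · · · · · · ·
    · · · · · · · · · ·
    · · · # · · · · · ·
    · · · · · · · · · ·
    · · · · · · · · · ·
    · · · · · · · · · ·
    · · · · · · · · · ·
    · · · · · · · · · ·

Answer: [[0,0],[1,1],[2,2],[3,4]]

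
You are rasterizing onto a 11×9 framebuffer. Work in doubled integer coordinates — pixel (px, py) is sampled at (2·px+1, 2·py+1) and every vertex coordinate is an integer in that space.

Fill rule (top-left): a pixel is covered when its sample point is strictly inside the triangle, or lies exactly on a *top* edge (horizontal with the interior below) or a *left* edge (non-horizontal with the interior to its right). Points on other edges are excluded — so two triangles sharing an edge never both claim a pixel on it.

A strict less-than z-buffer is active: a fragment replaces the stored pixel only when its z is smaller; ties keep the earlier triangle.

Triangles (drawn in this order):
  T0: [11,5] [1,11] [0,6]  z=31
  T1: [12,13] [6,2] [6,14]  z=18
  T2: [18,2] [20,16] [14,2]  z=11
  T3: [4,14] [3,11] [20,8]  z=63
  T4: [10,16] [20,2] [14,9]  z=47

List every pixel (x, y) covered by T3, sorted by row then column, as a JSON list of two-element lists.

T0:
  2·area = 56
  edge (11, 5)→(1, 11): d=(-10,6) right/bottom  bias=-1
  edge (1, 11)→(0, 6): d=(-1,-5) top-left  bias=+0
  edge (0, 6)→(11, 5): d=(11,-1) top-left  bias=+0
    (5,2)@(11, 5): e=[0,56,0] → ·  [on edge]
    (0,3)@(1, 7): e=[40,4,12] → #
    (1,3)@(3, 7): e=[28,14,14] → #
    (2,3)@(5, 7): e=[16,24,16] → #
    (3,3)@(7, 7): e=[4,34,18] → #
    (4,3)@(9, 7): e=[-8,44,20] → ·
    (0,4)@(1, 9): e=[20,2,34] → #
    (2,4)@(5, 9): e=[-4,22,38] → ·
    (3,4)@(7, 9): e=[-16,32,40] → ·
    (0,5)@(1, 11): e=[0,0,56] → ·  [on edge]
    (1,5)@(3, 11): e=[-12,10,58] → ·
  covered (6 px):
    · · · · · · · · · · ·
    · · · · · · · · · · ·
    · · · · · · · · · · ·
    # # # # · · · · · · ·
    # # · · · · · · · · ·
    · · · · · · · · · · ·
    · · · · · · · · · · ·
    · · · · · · · · · · ·
    · · · · · · · · · · ·
T1:
  2·area = 72  (B↔C swapped to make it positive)
  edge (12, 13)→(6, 14): d=(-6,1) right/bottom  bias=-1
  edge (6, 14)→(6, 2): d=(0,-12) top-left  bias=+0
  edge (6, 2)→(12, 13): d=(6,11) right/bottom  bias=-1
    (3,2)@(7, 5): e=[53,12,7] → #
    (4,2)@(9, 5): e=[51,36,-15] → ·
    (3,3)@(7, 7): e=[41,12,19] → #
    (4,3)@(9, 7): e=[39,36,-3] → ·
    (3,4)@(7, 9): e=[29,12,31] → #
    (4,4)@(9, 9): e=[27,36,9] → #
    (5,4)@(11, 9): e=[25,60,-13] → ·
    (3,5)@(7, 11): e=[17,12,43] → #
    (5,5)@(11, 11): e=[13,60,-1] → ·
    (3,6)@(7, 13): e=[5,12,55] → #
    (5,6)@(11, 13): e=[1,60,11] → #
    (6,6)@(13, 13): e=[-1,84,-11] → ·
  covered (9 px):
    · · · · · · · · · · ·
    · · · · · · · · · · ·
    · · · # · · · · · · ·
    · · · # · · · · · · ·
    · · · # # · · · · · ·
    · · · # # · · · · · ·
    · · · # # # · · · · ·
    · · · · · · · · · · ·
    · · · · · · · · · · ·
T2:
  2·area = 56
  edge (18, 2)→(20, 16): d=(2,14) right/bottom  bias=-1
  edge (20, 16)→(14, 2): d=(-6,-14) top-left  bias=+0
  edge (14, 2)→(18, 2): d=(4,0) top-left  bias=+0
    (7,1)@(15, 3): e=[44,8,4] → #
    (8,1)@(17, 3): e=[16,36,4] → #
    (9,1)@(19, 3): e=[-12,64,4] → ·
    (7,2)@(15, 5): e=[48,-4,12] → ·
    (8,2)@(17, 5): e=[20,24,12] → #
    (9,2)@(19, 5): e=[-8,52,12] → ·
    (8,3)@(17, 7): e=[24,12,20] → #
    (9,3)@(19, 7): e=[-4,40,20] → ·
    (8,4)@(17, 9): e=[28,0,28] → #  [on edge]
    (9,4)@(19, 9): e=[0,28,28] → ·  [on edge]
    (8,5)@(17, 11): e=[32,-12,36] → ·
    (9,5)@(19, 11): e=[4,16,36] → #
  covered (7 px):
    · · · · · · · · · · ·
    · · · · · · · # # · ·
    · · · · · · · · # · ·
    · · · · · · · · # · ·
    · · · · · · · · # · ·
    · · · · · · · · · # ·
    · · · · · · · · · # ·
    · · · · · · · · · · ·
    · · · · · · · · · · ·
T3:
  2·area = 54
  edge (4, 14)→(3, 11): d=(-1,-3) top-left  bias=+0
  edge (3, 11)→(20, 8): d=(17,-3) top-left  bias=+0
  edge (20, 8)→(4, 14): d=(-16,6) right/bottom  bias=-1
    (0,2)@(1, 5): e=[0,-108,162] → ·  [on edge]
    (7,4)@(15, 9): e=[38,2,14] → #
    (8,4)@(17, 9): e=[44,8,2] → #
    (9,4)@(19, 9): e=[50,14,-10] → ·
    (1,5)@(3, 11): e=[0,0,54] → #  [on edge]
    (2,5)@(5, 11): e=[6,6,42] → #
    (3,5)@(7, 11): e=[12,12,30] → #
    (4,5)@(9, 11): e=[18,18,18] → #
    (5,5)@(11, 11): e=[24,24,6] → #
    (6,5)@(13, 11): e=[30,30,-6] → ·
    (7,5)@(15, 11): e=[36,36,-18] → ·
    (8,5)@(17, 11): e=[42,42,-30] → ·
    (2,8)@(5, 17): e=[0,108,-54] → ·  [on edge]
  covered (8 px):
    · · · · · · · · · · ·
    · · · · · · · · · · ·
    · · · · · · · · · · ·
    · · · · · · · · · · ·
    · · · · · · · # # · ·
    · # # # # # · · · · ·
    · · # · · · · · · · ·
    · · · · · · · · · · ·
    · · · · · · · · · · ·
T4:
  2·area = 14  (B↔C swapped to make it positive)
  edge (10, 16)→(14, 9): d=(4,-7) top-left  bias=+0
  edge (14, 9)→(20, 2): d=(6,-7) top-left  bias=+0
  edge (20, 2)→(10, 16): d=(-10,14) right/bottom  bias=-1
    (7,4)@(15, 9): e=[7,7,0] → ·  [on edge]
    (6,5)@(13, 11): e=[1,5,8] → #
    (7,5)@(15, 11): e=[15,19,-20] → ·
    (6,6)@(13, 13): e=[9,17,-12] → ·
  covered (1 px):
    · · · · · · · · · · ·
    · · · · · · · · · · ·
    · · · · · · · · · · ·
    · · · · · · · · · · ·
    · · · · · · · · · · ·
    · · · · · · # · · · ·
    · · · · · · · · · · ·
    · · · · · · · · · · ·
    · · · · · · · · · · ·

Result: [[7,4],[8,4],[1,5],[2,5],[3,5],[4,5],[5,5],[2,6]]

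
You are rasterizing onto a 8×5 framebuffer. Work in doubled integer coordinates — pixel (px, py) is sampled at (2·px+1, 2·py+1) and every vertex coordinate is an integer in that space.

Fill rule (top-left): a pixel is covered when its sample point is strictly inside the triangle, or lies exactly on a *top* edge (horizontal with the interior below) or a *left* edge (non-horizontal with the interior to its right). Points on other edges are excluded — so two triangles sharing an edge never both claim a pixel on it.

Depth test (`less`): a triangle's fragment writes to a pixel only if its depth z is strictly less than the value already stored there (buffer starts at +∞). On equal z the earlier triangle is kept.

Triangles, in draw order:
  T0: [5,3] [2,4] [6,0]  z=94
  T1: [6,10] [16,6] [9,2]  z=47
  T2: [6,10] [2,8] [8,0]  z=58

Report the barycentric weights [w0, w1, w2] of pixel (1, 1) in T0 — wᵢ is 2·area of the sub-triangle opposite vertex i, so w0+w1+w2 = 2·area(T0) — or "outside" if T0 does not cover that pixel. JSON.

T0:
  2·area = 8
  edge (5, 3)→(2, 4): d=(-3,1) right/bottom  bias=-1
  edge (2, 4)→(6, 0): d=(4,-4) top-left  bias=+0
  edge (6, 0)→(5, 3): d=(-1,3) right/bottom  bias=-1
    (2,0)@(5, 1): e=[6,0,2] → █  [on edge]
    (3,0)@(7, 1): e=[4,8,-4] → ·
    (5,0)@(11, 1): e=[0,24,-16] → ·  [on edge]
    (1,1)@(3, 3): e=[2,0,6] → █  [on edge]
    (2,1)@(5, 3): e=[0,8,0] → ·  [on edge]
    (0,2)@(1, 5): e=[-2,0,10] → ·  [on edge]
    (1,2)@(3, 5): e=[-4,8,4] → ·
    (1,4)@(3, 9): e=[-16,24,0] → ·  [on edge]
  covered (2 px):
    · · █ · · · · ·
    · █ · · · · · ·
    · · · · · · · ·
    · · · · · · · ·
    · · · · · · · ·
T1:
  2·area = 68  (B↔C swapped to make it positive)
  edge (6, 10)→(9, 2): d=(3,-8) top-left  bias=+0
  edge (9, 2)→(16, 6): d=(7,4) right/bottom  bias=-1
  edge (16, 6)→(6, 10): d=(-10,4) right/bottom  bias=-1
    (4,1)@(9, 3): e=[3,7,58] → █
    (5,1)@(11, 3): e=[19,-1,50] → ·
    (4,2)@(9, 5): e=[9,21,38] → █
    (5,2)@(11, 5): e=[25,13,30] → █
    (6,2)@(13, 5): e=[41,5,22] → █
    (7,2)@(15, 5): e=[57,-3,14] → ·
    (4,3)@(9, 7): e=[15,35,18] → █
    (7,3)@(15, 7): e=[63,11,-6] → ·
    (3,4)@(7, 9): e=[5,57,6] → █
    (4,4)@(9, 9): e=[21,49,-2] → ·
    (5,4)@(11, 9): e=[37,41,-10] → ·
    (6,4)@(13, 9): e=[53,33,-18] → ·
  covered (8 px):
    · · · · · · · ·
    · · · · █ · · ·
    · · · · █ █ █ ·
    · · · · █ █ █ ·
    · · · █ · · · ·
T2:
  2·area = 44
  edge (6, 10)→(2, 8): d=(-4,-2) top-left  bias=+0
  edge (2, 8)→(8, 0): d=(6,-8) top-left  bias=+0
  edge (8, 0)→(6, 10): d=(-2,10) right/bottom  bias=-1
    (3,1)@(7, 3): e=[30,10,4] → █
    (4,1)@(9, 3): e=[34,26,-16] → ·
    (2,2)@(5, 5): e=[18,6,20] → █
    (3,2)@(7, 5): e=[22,22,0] → ·  [on edge]
    (1,3)@(3, 7): e=[6,2,36] → █
    (3,3)@(7, 7): e=[14,34,-4] → ·
    (1,4)@(3, 9): e=[-2,14,32] → ·
    (2,4)@(5, 9): e=[2,30,12] → █
    (3,4)@(7, 9): e=[6,46,-8] → ·
  covered (5 px):
    · · · · · · · ·
    · · · █ · · · ·
    · · █ · · · · ·
    · █ █ · · · · ·
    · · █ · · · · ·

Result: [0,6,2]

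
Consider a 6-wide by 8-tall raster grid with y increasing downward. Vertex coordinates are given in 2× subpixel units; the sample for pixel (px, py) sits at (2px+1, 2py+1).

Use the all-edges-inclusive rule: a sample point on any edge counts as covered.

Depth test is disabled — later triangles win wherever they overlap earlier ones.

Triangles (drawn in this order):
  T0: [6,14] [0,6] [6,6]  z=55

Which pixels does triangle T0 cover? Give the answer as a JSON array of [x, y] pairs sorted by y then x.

T0:
  2·area = 48
  edge (6, 14)→(0, 6): d=(-6,-8) inclusive
  edge (0, 6)→(6, 6): d=(6,0) inclusive
  edge (6, 6)→(6, 14): d=(0,8) inclusive
    (0,3)@(1, 7): e=[2,6,40] → X
    (1,3)@(3, 7): e=[18,6,24] → X
    (2,3)@(5, 7): e=[34,6,8] → X
    (3,3)@(7, 7): e=[50,6,-8] → .
    (0,4)@(1, 9): e=[-10,18,40] → .
    (1,4)@(3, 9): e=[6,18,24] → X
    (3,4)@(7, 9): e=[38,18,-8] → .
    (1,5)@(3, 11): e=[-6,30,24] → .
    (2,5)@(5, 11): e=[10,30,8] → X
    (3,5)@(7, 11): e=[26,30,-8] → .
    (2,6)@(5, 13): e=[-2,42,8] → .
  covered (6 px):
    . . . . . .
    . . . . . .
    . . . . . .
    X X X . . .
    . X X . . .
    . . X . . .
    . . . . . .
    . . . . . .

Result: [[0,3],[1,3],[2,3],[1,4],[2,4],[2,5]]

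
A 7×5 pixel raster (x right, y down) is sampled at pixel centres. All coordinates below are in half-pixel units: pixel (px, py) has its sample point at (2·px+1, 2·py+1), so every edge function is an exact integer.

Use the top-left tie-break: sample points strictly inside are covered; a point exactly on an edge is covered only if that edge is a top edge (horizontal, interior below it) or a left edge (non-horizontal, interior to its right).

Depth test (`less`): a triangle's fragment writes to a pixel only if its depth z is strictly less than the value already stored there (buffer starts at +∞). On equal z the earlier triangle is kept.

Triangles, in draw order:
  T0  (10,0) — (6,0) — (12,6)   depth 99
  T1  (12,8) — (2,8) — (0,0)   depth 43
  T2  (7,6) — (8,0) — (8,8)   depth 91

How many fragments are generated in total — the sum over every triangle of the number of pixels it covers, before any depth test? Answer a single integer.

T0:
  2·area = 24  (B↔C swapped to make it positive)
  edge (10, 0)→(12, 6): d=(2,6) right/bottom  bias=-1
  edge (12, 6)→(6, 0): d=(-6,-6) top-left  bias=+0
  edge (6, 0)→(10, 0): d=(4,0) top-left  bias=+0
    (3,0)@(7, 1): e=[20,0,4] → #  [on edge]
    (4,0)@(9, 1): e=[8,12,4] → #
    (5,0)@(11, 1): e=[-4,24,4] → ·
    (3,1)@(7, 3): e=[24,-12,12] → ·
    (4,1)@(9, 3): e=[12,0,12] → #  [on edge]
    (5,1)@(11, 3): e=[0,12,12] → ·  [on edge]
    (4,2)@(9, 5): e=[16,-12,20] → ·
    (5,2)@(11, 5): e=[4,0,20] → #  [on edge]
    (6,2)@(13, 5): e=[-8,12,20] → ·
    (5,3)@(11, 7): e=[8,-12,28] → ·
    (6,3)@(13, 7): e=[-4,0,28] → ·  [on edge]
    (6,4)@(13, 9): e=[0,-12,36] → ·  [on edge]
  covered (4 px):
    · · · # # · ·
    · · · · # · ·
    · · · · · # ·
    · · · · · · ·
    · · · · · · ·
T1:
  2·area = 80
  edge (12, 8)→(2, 8): d=(-10,0) right/bottom  bias=-1
  edge (2, 8)→(0, 0): d=(-2,-8) top-left  bias=+0
  edge (0, 0)→(12, 8): d=(12,8) right/bottom  bias=-1
    (0,0)@(1, 1): e=[70,6,4] → #
    (1,0)@(3, 1): e=[70,22,-12] → ·
    (0,1)@(1, 3): e=[50,2,28] → #
    (1,1)@(3, 3): e=[50,18,12] → #
    (2,1)@(5, 3): e=[50,34,-4] → ·
    (0,2)@(1, 5): e=[30,-2,52] → ·
    (1,2)@(3, 5): e=[30,14,36] → #
    (2,2)@(5, 5): e=[30,30,20] → #
    (3,2)@(7, 5): e=[30,46,4] → #
    (4,2)@(9, 5): e=[30,62,-12] → ·
    (1,3)@(3, 7): e=[10,10,60] → #
    (4,3)@(9, 7): e=[10,58,12] → #
  covered (10 px):
    # · · · · · ·
    # # · · · · ·
    · # # # · · ·
    · # # # # · ·
    · · · · · · ·
T2:
  2·area = 8
  edge (7, 6)→(8, 0): d=(1,-6) top-left  bias=+0
  edge (8, 0)→(8, 8): d=(0,8) right/bottom  bias=-1
  edge (8, 8)→(7, 6): d=(-1,-2) top-left  bias=+0
  covered (0 px):
    · · · · · · ·
    · · · · · · ·
    · · · · · · ·
    · · · · · · ·
    · · · · · · ·

Answer: 14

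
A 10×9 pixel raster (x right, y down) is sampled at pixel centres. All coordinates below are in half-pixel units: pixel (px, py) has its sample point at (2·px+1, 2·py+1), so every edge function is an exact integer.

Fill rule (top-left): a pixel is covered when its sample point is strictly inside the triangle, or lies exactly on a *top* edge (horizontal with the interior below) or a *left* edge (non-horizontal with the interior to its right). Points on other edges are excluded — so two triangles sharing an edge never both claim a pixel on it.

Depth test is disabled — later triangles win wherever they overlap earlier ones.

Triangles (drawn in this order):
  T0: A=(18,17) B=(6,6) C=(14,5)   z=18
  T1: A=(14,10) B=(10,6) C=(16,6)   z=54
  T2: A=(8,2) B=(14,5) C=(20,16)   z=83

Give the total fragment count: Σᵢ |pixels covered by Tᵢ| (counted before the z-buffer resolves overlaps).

T0:
  2·area = 100
  edge (18, 17)→(6, 6): d=(-12,-11) top-left  bias=+0
  edge (6, 6)→(14, 5): d=(8,-1) top-left  bias=+0
  edge (14, 5)→(18, 17): d=(4,12) right/bottom  bias=-1
    (4,3)@(9, 7): e=[21,11,68] → #
    (5,3)@(11, 7): e=[43,13,44] → #
    (6,3)@(13, 7): e=[65,15,20] → #
    (7,3)@(15, 7): e=[87,17,-4] → ·
    (4,4)@(9, 9): e=[-3,27,76] → ·
    (5,4)@(11, 9): e=[19,29,52] → #
    (7,4)@(15, 9): e=[63,33,4] → #
    (8,4)@(17, 9): e=[85,35,-20] → ·
    (5,5)@(11, 11): e=[-5,45,60] → ·
    (6,5)@(13, 11): e=[17,47,36] → #
    (8,5)@(17, 11): e=[61,51,-12] → ·
    (6,6)@(13, 13): e=[-7,63,44] → ·
  covered (10 px):
    · · · · · · · · · ·
    · · · · · · · · · ·
    · · · · · · · · · ·
    · · · · # # # · · ·
    · · · · · # # # · ·
    · · · · · · # # · ·
    · · · · · · · # · ·
    · · · · · · · · # ·
    · · · · · · · · · ·
T1:
  2·area = 24
  edge (14, 10)→(10, 6): d=(-4,-4) top-left  bias=+0
  edge (10, 6)→(16, 6): d=(6,0) top-left  bias=+0
  edge (16, 6)→(14, 10): d=(-2,4) right/bottom  bias=-1
    (2,0)@(5, 1): e=[0,-30,54] → ·  [on edge]
    (3,1)@(7, 3): e=[0,-18,42] → ·  [on edge]
    (4,2)@(9, 5): e=[0,-6,30] → ·  [on edge]
    (5,3)@(11, 7): e=[0,6,18] → #  [on edge]
    (6,3)@(13, 7): e=[8,6,10] → #
    (7,3)@(15, 7): e=[16,6,2] → #
    (8,3)@(17, 7): e=[24,6,-6] → ·
    (5,4)@(11, 9): e=[-8,18,14] → ·
    (6,4)@(13, 9): e=[0,18,6] → #  [on edge]
    (7,4)@(15, 9): e=[8,18,-2] → ·
    (6,5)@(13, 11): e=[-8,30,2] → ·
    (7,5)@(15, 11): e=[0,30,-6] → ·  [on edge]
    (8,6)@(17, 13): e=[0,42,-18] → ·  [on edge]
    (9,7)@(19, 15): e=[0,54,-30] → ·  [on edge]
  covered (4 px):
    · · · · · · · · · ·
    · · · · · · · · · ·
    · · · · · · · · · ·
    · · · · · # # # · ·
    · · · · · · # · · ·
    · · · · · · · · · ·
    · · · · · · · · · ·
    · · · · · · · · · ·
    · · · · · · · · · ·
T2:
  2·area = 48
  edge (8, 2)→(14, 5): d=(6,3) right/bottom  bias=-1
  edge (14, 5)→(20, 16): d=(6,11) right/bottom  bias=-1
  edge (20, 16)→(8, 2): d=(-12,-14) top-left  bias=+0
    (4,1)@(9, 3): e=[3,43,2] → #
    (5,1)@(11, 3): e=[-3,21,30] → ·
    (4,2)@(9, 5): e=[15,55,-22] → ·
    (5,2)@(11, 5): e=[9,33,6] → #
    (6,2)@(13, 5): e=[3,11,34] → #
    (7,2)@(15, 5): e=[-3,-11,62] → ·
    (5,3)@(11, 7): e=[21,45,-18] → ·
    (6,3)@(13, 7): e=[15,23,10] → #
    (7,3)@(15, 7): e=[9,1,38] → #
    (8,3)@(17, 7): e=[3,-21,66] → ·
    (6,4)@(13, 9): e=[27,35,-14] → ·
    (7,4)@(15, 9): e=[21,13,14] → #
  covered (7 px):
    · · · · · · · · · ·
    · · · · # · · · · ·
    · · · · · # # · · ·
    · · · · · · # # · ·
    · · · · · · · # · ·
    · · · · · · · · # ·
    · · · · · · · · · ·
    · · · · · · · · · ·
    · · · · · · · · · ·

Answer: 21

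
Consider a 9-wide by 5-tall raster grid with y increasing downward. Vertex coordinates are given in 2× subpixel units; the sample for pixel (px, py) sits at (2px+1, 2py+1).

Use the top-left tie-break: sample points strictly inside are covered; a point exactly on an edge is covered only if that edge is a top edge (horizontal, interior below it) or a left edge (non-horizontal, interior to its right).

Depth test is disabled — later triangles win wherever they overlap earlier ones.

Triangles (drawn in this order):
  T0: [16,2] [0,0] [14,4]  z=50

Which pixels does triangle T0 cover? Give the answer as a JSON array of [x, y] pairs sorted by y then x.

T0:
  2·area = 36  (B↔C swapped to make it positive)
  edge (16, 2)→(14, 4): d=(-2,2) right/bottom  bias=-1
  edge (14, 4)→(0, 0): d=(-14,-4) top-left  bias=+0
  edge (0, 0)→(16, 2): d=(16,2) right/bottom  bias=-1
    (2,0)@(5, 1): e=[24,6,6] → #
    (3,0)@(7, 1): e=[20,14,2] → #
    (4,0)@(9, 1): e=[16,22,-2] → ·
    (8,0)@(17, 1): e=[0,54,-18] → ·  [on edge]
    (2,1)@(5, 3): e=[20,-22,38] → ·
    (3,1)@(7, 3): e=[16,-14,34] → ·
    (5,1)@(11, 3): e=[8,2,26] → #
    (6,1)@(13, 3): e=[4,10,22] → #
    (7,1)@(15, 3): e=[0,18,18] → ·  [on edge]
    (5,2)@(11, 5): e=[4,-26,58] → ·
    (6,2)@(13, 5): e=[0,-18,54] → ·  [on edge]
    (5,3)@(11, 7): e=[0,-54,90] → ·  [on edge]
    (4,4)@(9, 9): e=[0,-90,126] → ·  [on edge]
  covered (4 px):
    · · # # · · · · ·
    · · · · · # # · ·
    · · · · · · · · ·
    · · · · · · · · ·
    · · · · · · · · ·

Final: [[2,0],[3,0],[5,1],[6,1]]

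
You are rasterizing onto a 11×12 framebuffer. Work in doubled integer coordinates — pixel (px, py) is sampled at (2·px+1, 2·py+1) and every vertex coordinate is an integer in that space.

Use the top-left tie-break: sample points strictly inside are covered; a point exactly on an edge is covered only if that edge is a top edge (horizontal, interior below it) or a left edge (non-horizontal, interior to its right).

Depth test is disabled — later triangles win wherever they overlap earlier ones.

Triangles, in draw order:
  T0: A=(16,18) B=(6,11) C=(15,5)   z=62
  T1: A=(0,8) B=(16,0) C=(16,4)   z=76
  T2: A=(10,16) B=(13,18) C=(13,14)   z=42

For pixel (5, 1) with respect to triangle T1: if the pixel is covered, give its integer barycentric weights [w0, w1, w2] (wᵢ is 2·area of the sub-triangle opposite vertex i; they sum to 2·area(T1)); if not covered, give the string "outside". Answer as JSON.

T0:
  2·area = 123
  edge (16, 18)→(6, 11): d=(-10,-7) top-left  bias=+0
  edge (6, 11)→(15, 5): d=(9,-6) top-left  bias=+0
  edge (15, 5)→(16, 18): d=(1,13) right/bottom  bias=-1
    (10,0)@(21, 1): e=[205,0,-82] → ·  [on edge]
    (7,2)@(15, 5): e=[123,0,0] → ·  [on edge]
    (6,3)@(13, 7): e=[89,6,28] → #
    (7,3)@(15, 7): e=[103,18,2] → #
    (8,3)@(17, 7): e=[117,30,-24] → ·
    (4,4)@(9, 9): e=[41,0,82] → #  [on edge]
    (5,4)@(11, 9): e=[55,12,56] → #
    (8,4)@(17, 9): e=[97,48,-22] → ·
    (3,5)@(7, 11): e=[7,6,110] → #
    (8,5)@(17, 11): e=[77,66,-20] → ·
    (1,6)@(3, 13): e=[-41,0,164] → ·  [on edge]
    (3,6)@(7, 13): e=[-13,24,112] → ·
  covered (18 px):
    · · · · · · · · · · ·
    · · · · · · · · · · ·
    · · · · · · · · · · ·
    · · · · · · # # · · ·
    · · · · # # # # · · ·
    · · · # # # # # · · ·
    · · · · # # # # · · ·
    · · · · · · # # · · ·
    · · · · · · · # · · ·
    · · · · · · · · · · ·
    · · · · · · · · · · ·
    · · · · · · · · · · ·
T1:
  2·area = 64
  edge (0, 8)→(16, 0): d=(16,-8) top-left  bias=+0
  edge (16, 0)→(16, 4): d=(0,4) right/bottom  bias=-1
  edge (16, 4)→(0, 8): d=(-16,4) right/bottom  bias=-1
    (7,0)@(15, 1): e=[8,4,52] → #
    (8,0)@(17, 1): e=[24,-4,44] → ·
    (5,1)@(11, 3): e=[8,20,36] → #
    (6,1)@(13, 3): e=[24,12,28] → #
    (8,1)@(17, 3): e=[56,-4,12] → ·
    (3,2)@(7, 5): e=[8,36,20] → #
    (4,2)@(9, 5): e=[24,28,12] → #
    (6,2)@(13, 5): e=[56,12,-4] → ·
    (7,2)@(15, 5): e=[72,4,-12] → ·
    (1,3)@(3, 7): e=[8,52,4] → #
    (2,3)@(5, 7): e=[24,44,-4] → ·
    (3,3)@(7, 7): e=[40,36,-12] → ·
  covered (8 px):
    · · · · · · · # · · ·
    · · · · · # # # · · ·
    · · · # # # · · · · ·
    · # · · · · · · · · ·
    · · · · · · · · · · ·
    · · · · · · · · · · ·
    · · · · · · · · · · ·
    · · · · · · · · · · ·
    · · · · · · · · · · ·
    · · · · · · · · · · ·
    · · · · · · · · · · ·
    · · · · · · · · · · ·
T2:
  2·area = 12  (B↔C swapped to make it positive)
  edge (10, 16)→(13, 14): d=(3,-2) top-left  bias=+0
  edge (13, 14)→(13, 18): d=(0,4) right/bottom  bias=-1
  edge (13, 18)→(10, 16): d=(-3,-2) top-left  bias=+0
    (6,0)@(13, 1): e=[-39,0,51] → ·  [on edge]
    (6,1)@(13, 3): e=[-33,0,45] → ·  [on edge]
    (6,2)@(13, 5): e=[-27,0,39] → ·  [on edge]
    (6,3)@(13, 7): e=[-21,0,33] → ·  [on edge]
    (6,4)@(13, 9): e=[-15,0,27] → ·  [on edge]
    (6,5)@(13, 11): e=[-9,0,21] → ·  [on edge]
    (6,6)@(13, 13): e=[-3,0,15] → ·  [on edge]
    (6,7)@(13, 15): e=[3,0,9] → ·  [on edge]
    (6,8)@(13, 17): e=[9,0,3] → ·  [on edge]
    (6,9)@(13, 19): e=[15,0,-3] → ·  [on edge]
    (6,10)@(13, 21): e=[21,0,-9] → ·  [on edge]
    (6,11)@(13, 23): e=[27,0,-15] → ·  [on edge]
  covered (0 px):
    · · · · · · · · · · ·
    · · · · · · · · · · ·
    · · · · · · · · · · ·
    · · · · · · · · · · ·
    · · · · · · · · · · ·
    · · · · · · · · · · ·
    · · · · · · · · · · ·
    · · · · · · · · · · ·
    · · · · · · · · · · ·
    · · · · · · · · · · ·
    · · · · · · · · · · ·
    · · · · · · · · · · ·

Answer: [20,36,8]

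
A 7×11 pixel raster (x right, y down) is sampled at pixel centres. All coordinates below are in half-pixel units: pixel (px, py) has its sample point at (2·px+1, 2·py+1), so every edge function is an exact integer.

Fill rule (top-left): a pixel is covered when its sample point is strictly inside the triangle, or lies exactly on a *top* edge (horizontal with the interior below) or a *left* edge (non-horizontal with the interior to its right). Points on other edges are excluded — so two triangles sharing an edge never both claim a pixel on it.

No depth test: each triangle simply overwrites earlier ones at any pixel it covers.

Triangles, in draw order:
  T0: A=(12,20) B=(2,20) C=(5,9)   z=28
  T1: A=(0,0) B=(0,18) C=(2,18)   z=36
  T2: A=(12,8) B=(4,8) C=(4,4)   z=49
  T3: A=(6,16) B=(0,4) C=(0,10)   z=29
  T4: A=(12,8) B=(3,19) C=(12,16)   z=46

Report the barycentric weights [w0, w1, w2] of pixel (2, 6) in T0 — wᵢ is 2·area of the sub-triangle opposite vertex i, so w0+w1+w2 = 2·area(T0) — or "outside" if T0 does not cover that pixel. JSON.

T0:
  2·area = 110
  edge (12, 20)→(2, 20): d=(-10,0) right/bottom  bias=-1
  edge (2, 20)→(5, 9): d=(3,-11) top-left  bias=+0
  edge (5, 9)→(12, 20): d=(7,11) right/bottom  bias=-1
    (2,4)@(5, 9): e=[110,0,0] → ·  [on edge]
    (2,5)@(5, 11): e=[90,6,14] → █
    (3,5)@(7, 11): e=[90,28,-8] → ·
    (2,6)@(5, 13): e=[70,12,28] → █
    (3,6)@(7, 13): e=[70,34,6] → █
    (4,6)@(9, 13): e=[70,56,-16] → ·
    (2,7)@(5, 15): e=[50,18,42] → █
    (4,7)@(9, 15): e=[50,62,-2] → ·
    (1,8)@(3, 17): e=[30,2,78] → █
    (4,8)@(9, 17): e=[30,68,12] → █
    (5,8)@(11, 17): e=[30,90,-10] → ·
    (1,9)@(3, 19): e=[10,8,92] → █
  covered (14 px):
    · · · · · · ·
    · · · · · · ·
    · · · · · · ·
    · · · · · · ·
    · · · · · · ·
    · · █ · · · ·
    · · █ █ · · ·
    · · █ █ · · ·
    · █ █ █ █ · ·
    · █ █ █ █ █ ·
    · · · · · · ·
T1:
  2·area = 36  (B↔C swapped to make it positive)
  edge (0, 0)→(2, 18): d=(2,18) right/bottom  bias=-1
  edge (2, 18)→(0, 18): d=(-2,0) right/bottom  bias=-1
  edge (0, 18)→(0, 0): d=(0,-18) top-left  bias=+0
    (0,4)@(1, 9): e=[0,18,18] → ·  [on edge]
    (0,5)@(1, 11): e=[4,14,18] → █
    (1,5)@(3, 11): e=[-32,14,54] → ·
    (0,6)@(1, 13): e=[8,10,18] → █
    (1,6)@(3, 13): e=[-28,10,54] → ·
    (0,7)@(1, 15): e=[12,6,18] → █
    (1,7)@(3, 15): e=[-24,6,54] → ·
    (0,8)@(1, 17): e=[16,2,18] → █
    (1,8)@(3, 17): e=[-20,2,54] → ·
    (0,9)@(1, 19): e=[20,-2,18] → ·
  covered (4 px):
    · · · · · · ·
    · · · · · · ·
    · · · · · · ·
    · · · · · · ·
    · · · · · · ·
    █ · · · · · ·
    █ · · · · · ·
    █ · · · · · ·
    █ · · · · · ·
    · · · · · · ·
    · · · · · · ·
T2:
  2·area = 32
  edge (12, 8)→(4, 8): d=(-8,0) right/bottom  bias=-1
  edge (4, 8)→(4, 4): d=(0,-4) top-left  bias=+0
  edge (4, 4)→(12, 8): d=(8,4) right/bottom  bias=-1
    (2,2)@(5, 5): e=[24,4,4] → █
    (3,2)@(7, 5): e=[24,12,-4] → ·
    (2,3)@(5, 7): e=[8,4,20] → █
    (3,3)@(7, 7): e=[8,12,12] → █
    (4,3)@(9, 7): e=[8,20,4] → █
    (5,3)@(11, 7): e=[8,28,-4] → ·
    (2,4)@(5, 9): e=[-8,4,36] → ·
    (3,4)@(7, 9): e=[-8,12,28] → ·
    (4,4)@(9, 9): e=[-8,20,20] → ·
  covered (4 px):
    · · · · · · ·
    · · · · · · ·
    · · █ · · · ·
    · · █ █ █ · ·
    · · · · · · ·
    · · · · · · ·
    · · · · · · ·
    · · · · · · ·
    · · · · · · ·
    · · · · · · ·
    · · · · · · ·
T3:
  2·area = 36  (B↔C swapped to make it positive)
  edge (6, 16)→(0, 10): d=(-6,-6) top-left  bias=+0
  edge (0, 10)→(0, 4): d=(0,-6) top-left  bias=+0
  edge (0, 4)→(6, 16): d=(6,12) right/bottom  bias=-1
    (0,3)@(1, 7): e=[24,6,6] → █
    (1,3)@(3, 7): e=[36,18,-18] → ·
    (0,4)@(1, 9): e=[12,6,18] → █
    (1,4)@(3, 9): e=[24,18,-6] → ·
    (0,5)@(1, 11): e=[0,6,30] → █  [on edge]
    (1,5)@(3, 11): e=[12,18,6] → █
    (2,5)@(5, 11): e=[24,30,-18] → ·
    (0,6)@(1, 13): e=[-12,6,42] → ·
    (1,6)@(3, 13): e=[0,18,18] → █  [on edge]
    (2,6)@(5, 13): e=[12,30,-6] → ·
    (1,7)@(3, 15): e=[-12,18,30] → ·
    (2,7)@(5, 15): e=[0,30,6] → █  [on edge]
    (3,8)@(7, 17): e=[0,42,-6] → ·  [on edge]
    (4,9)@(9, 19): e=[0,54,-18] → ·  [on edge]
    (5,10)@(11, 21): e=[0,66,-30] → ·  [on edge]
  covered (6 px):
    · · · · · · ·
    · · · · · · ·
    · · · · · · ·
    █ · · · · · ·
    █ · · · · · ·
    █ █ · · · · ·
    · █ · · · · ·
    · · █ · · · ·
    · · · · · · ·
    · · · · · · ·
    · · · · · · ·
T4:
  2·area = 72  (B↔C swapped to make it positive)
  edge (12, 8)→(12, 16): d=(0,8) right/bottom  bias=-1
  edge (12, 16)→(3, 19): d=(-9,3) right/bottom  bias=-1
  edge (3, 19)→(12, 8): d=(9,-11) top-left  bias=+0
    (5,5)@(11, 11): e=[8,48,16] → █
    (6,5)@(13, 11): e=[-8,42,38] → ·
    (4,6)@(9, 13): e=[24,36,12] → █
    (6,6)@(13, 13): e=[-8,24,56] → ·
    (3,7)@(7, 15): e=[40,24,8] → █
    (6,7)@(13, 15): e=[-8,6,74] → ·
    (2,8)@(5, 17): e=[56,12,4] → █
    (4,8)@(9, 17): e=[24,0,48] → ·  [on edge]
    (5,8)@(11, 17): e=[8,-6,70] → ·
    (1,9)@(3, 19): e=[72,0,0] → ·  [on edge]
    (2,9)@(5, 19): e=[56,-6,22] → ·
    (3,9)@(7, 19): e=[40,-12,44] → ·
  covered (8 px):
    · · · · · · ·
    · · · · · · ·
    · · · · · · ·
    · · · · · · ·
    · · · · · · ·
    · · · · · █ ·
    · · · · █ █ ·
    · · · █ █ █ ·
    · · █ █ · · ·
    · · · · · · ·
    · · · · · · ·

Result: [12,28,70]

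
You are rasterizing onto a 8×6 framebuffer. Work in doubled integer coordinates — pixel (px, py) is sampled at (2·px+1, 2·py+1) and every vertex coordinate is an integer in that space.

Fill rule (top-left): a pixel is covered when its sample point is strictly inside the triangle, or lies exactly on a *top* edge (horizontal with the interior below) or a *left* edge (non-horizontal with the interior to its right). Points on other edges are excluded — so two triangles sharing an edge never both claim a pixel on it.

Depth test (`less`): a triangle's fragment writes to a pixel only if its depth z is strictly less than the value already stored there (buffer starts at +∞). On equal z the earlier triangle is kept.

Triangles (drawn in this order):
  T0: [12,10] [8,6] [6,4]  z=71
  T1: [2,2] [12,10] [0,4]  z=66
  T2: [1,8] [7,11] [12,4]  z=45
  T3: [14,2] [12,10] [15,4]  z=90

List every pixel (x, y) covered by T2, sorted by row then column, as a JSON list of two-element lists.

T0:
  degenerate (2·area = 0) — covers nothing
T1:
  2·area = 36
  edge (2, 2)→(12, 10): d=(10,8) right/bottom  bias=-1
  edge (12, 10)→(0, 4): d=(-12,-6) top-left  bias=+0
  edge (0, 4)→(2, 2): d=(2,-2) top-left  bias=+0
    (1,0)@(3, 1): e=[-18,54,0] → .  [on edge]
    (0,1)@(1, 3): e=[18,18,0] → X  [on edge]
    (1,1)@(3, 3): e=[2,30,4] → X
    (2,1)@(5, 3): e=[-14,42,8] → .
    (0,2)@(1, 5): e=[38,-6,4] → .
    (1,2)@(3, 5): e=[22,6,8] → X
    (2,2)@(5, 5): e=[6,18,12] → X
    (3,2)@(7, 5): e=[-10,30,16] → .
    (1,3)@(3, 7): e=[42,-18,12] → .
    (2,3)@(5, 7): e=[26,-6,16] → .
    (3,3)@(7, 7): e=[10,6,20] → X
    (4,3)@(9, 7): e=[-6,18,24] → .
  covered (5 px):
    . . . . . . . .
    X X . . . . . .
    . X X . . . . .
    . . . X . . . .
    . . . . . . . .
    . . . . . . . .
T2:
  2·area = 57  (B↔C swapped to make it positive)
  edge (1, 8)→(12, 4): d=(11,-4) top-left  bias=+0
  edge (12, 4)→(7, 11): d=(-5,7) right/bottom  bias=-1
  edge (7, 11)→(1, 8): d=(-6,-3) top-left  bias=+0
    (5,2)@(11, 5): e=[7,2,48] → X
    (6,2)@(13, 5): e=[15,-12,54] → .
    (2,3)@(5, 7): e=[5,34,18] → X
    (3,3)@(7, 7): e=[13,20,24] → X
    (4,3)@(9, 7): e=[21,6,30] → X
    (5,3)@(11, 7): e=[29,-8,36] → .
    (1,4)@(3, 9): e=[19,38,0] → X  [on edge]
    (4,4)@(9, 9): e=[43,-4,18] → .
    (1,5)@(3, 11): e=[41,28,-12] → .
    (2,5)@(5, 11): e=[49,14,-6] → .
    (3,5)@(7, 11): e=[57,0,0] → .  [on edge]
  covered (7 px):
    . . . . . . . .
    . . . . . . . .
    . . . . . X . .
    . . X X X . . .
    . X X X . . . .
    . . . . . . . .
T3:
  2·area = 12  (B↔C swapped to make it positive)
  edge (14, 2)→(15, 4): d=(1,2) right/bottom  bias=-1
  edge (15, 4)→(12, 10): d=(-3,6) right/bottom  bias=-1
  edge (12, 10)→(14, 2): d=(2,-8) top-left  bias=+0
    (6,3)@(13, 7): e=[7,3,2] → X
    (7,3)@(15, 7): e=[3,-9,18] → .
    (6,4)@(13, 9): e=[9,-3,6] → .
  covered (1 px):
    . . . . . . . .
    . . . . . . . .
    . . . . . . . .
    . . . . . . X .
    . . . . . . . .
    . . . . . . . .

Final: [[5,2],[2,3],[3,3],[4,3],[1,4],[2,4],[3,4]]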